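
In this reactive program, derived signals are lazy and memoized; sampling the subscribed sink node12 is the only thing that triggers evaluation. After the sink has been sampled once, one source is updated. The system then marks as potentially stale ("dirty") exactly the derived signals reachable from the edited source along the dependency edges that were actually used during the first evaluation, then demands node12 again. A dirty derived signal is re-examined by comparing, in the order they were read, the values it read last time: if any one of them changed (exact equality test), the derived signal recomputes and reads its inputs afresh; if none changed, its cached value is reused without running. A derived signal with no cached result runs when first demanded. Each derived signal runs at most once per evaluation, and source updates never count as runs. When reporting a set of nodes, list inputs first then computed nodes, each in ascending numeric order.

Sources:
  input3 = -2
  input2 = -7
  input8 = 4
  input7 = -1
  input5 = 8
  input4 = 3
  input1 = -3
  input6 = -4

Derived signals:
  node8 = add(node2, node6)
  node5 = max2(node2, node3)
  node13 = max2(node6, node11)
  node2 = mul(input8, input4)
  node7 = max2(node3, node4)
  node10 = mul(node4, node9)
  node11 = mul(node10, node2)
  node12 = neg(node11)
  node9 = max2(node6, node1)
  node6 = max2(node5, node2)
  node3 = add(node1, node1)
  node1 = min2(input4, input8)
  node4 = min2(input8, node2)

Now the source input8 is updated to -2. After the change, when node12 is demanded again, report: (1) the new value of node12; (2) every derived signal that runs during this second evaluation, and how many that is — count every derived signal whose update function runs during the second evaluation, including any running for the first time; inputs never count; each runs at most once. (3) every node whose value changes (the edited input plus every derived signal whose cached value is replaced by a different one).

First demand of the output computes:
  node1 = min2(3, 4) = 3
  node2 = mul(4, 3) = 12
  node3 = add(3, 3) = 6
  node4 = min2(4, 12) = 4
  node5 = max2(12, 6) = 12
  node6 = max2(12, 12) = 12
  node9 = max2(12, 3) = 12
  node10 = mul(4, 12) = 48
  node11 = mul(48, 12) = 576
  node12 = neg(576) = -576

After the edit, cleaning proceeds:
  node1: a read changed (input8 4->-2) — executes, giving -2.
  node2: a read changed (input8 4->-2) — executes, giving -6.
  node3: a read changed (node1 3->-2; node1 3->-2) — executes, giving -4.
  node4: a read changed (input8 4->-2; node2 12->-6) — executes, giving -6.
  node5: a read changed (node2 12->-6; node3 6->-4) — executes, giving -4.
  node6: a read changed (node5 12->-4; node2 12->-6) — executes, giving -4.
  node9: a read changed (node6 12->-4; node1 3->-2) — executes, giving -2.
  node10: a read changed (node4 4->-6; node9 12->-2) — executes, giving 12.
  node11: a read changed (node10 48->12; node2 12->-6) — executes, giving -72.
  node12: a read changed (node11 576->-72) — executes, giving 72.

Demanding node12 again yields 72.
10 derived signals run: node1, node2, node3, node4, node5, node6, node9, node10, node11, node12.
The nodes whose values change: input8, node1, node2, node3, node4, node5, node6, node9, node10, node11, node12.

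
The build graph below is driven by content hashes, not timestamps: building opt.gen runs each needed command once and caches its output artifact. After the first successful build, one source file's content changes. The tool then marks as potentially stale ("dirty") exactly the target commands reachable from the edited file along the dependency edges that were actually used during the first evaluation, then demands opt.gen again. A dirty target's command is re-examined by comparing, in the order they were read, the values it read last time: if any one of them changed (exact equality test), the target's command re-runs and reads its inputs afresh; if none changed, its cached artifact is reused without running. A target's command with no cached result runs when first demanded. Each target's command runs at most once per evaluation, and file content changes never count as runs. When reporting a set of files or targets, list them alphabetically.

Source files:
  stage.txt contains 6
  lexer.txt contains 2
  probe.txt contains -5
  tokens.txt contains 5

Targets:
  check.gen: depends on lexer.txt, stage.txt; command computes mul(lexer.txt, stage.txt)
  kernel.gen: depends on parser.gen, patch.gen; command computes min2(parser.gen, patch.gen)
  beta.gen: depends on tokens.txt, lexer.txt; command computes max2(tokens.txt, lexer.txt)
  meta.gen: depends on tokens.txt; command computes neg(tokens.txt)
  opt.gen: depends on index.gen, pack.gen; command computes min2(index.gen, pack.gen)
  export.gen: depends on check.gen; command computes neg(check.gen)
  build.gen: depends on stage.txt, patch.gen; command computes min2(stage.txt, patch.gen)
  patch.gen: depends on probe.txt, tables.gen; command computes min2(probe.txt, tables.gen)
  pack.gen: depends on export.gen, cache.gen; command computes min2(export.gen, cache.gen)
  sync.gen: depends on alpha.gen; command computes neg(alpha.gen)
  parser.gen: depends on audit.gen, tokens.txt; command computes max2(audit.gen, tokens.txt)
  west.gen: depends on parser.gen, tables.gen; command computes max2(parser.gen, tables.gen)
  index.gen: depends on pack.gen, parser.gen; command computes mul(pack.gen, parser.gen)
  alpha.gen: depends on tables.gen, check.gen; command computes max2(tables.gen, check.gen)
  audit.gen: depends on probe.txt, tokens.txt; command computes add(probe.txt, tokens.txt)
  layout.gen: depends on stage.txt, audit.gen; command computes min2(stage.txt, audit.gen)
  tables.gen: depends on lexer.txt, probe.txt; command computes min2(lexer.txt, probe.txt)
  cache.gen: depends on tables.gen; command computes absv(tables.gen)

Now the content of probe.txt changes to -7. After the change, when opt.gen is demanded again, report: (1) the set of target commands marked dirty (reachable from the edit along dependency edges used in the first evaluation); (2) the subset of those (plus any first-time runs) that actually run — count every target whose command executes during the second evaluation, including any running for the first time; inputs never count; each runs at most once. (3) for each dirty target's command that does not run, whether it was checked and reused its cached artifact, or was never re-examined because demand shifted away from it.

Initial pass — values computed on the first demand:
  audit.gen = add(-5, 5) = 0
  check.gen = mul(2, 6) = 12
  export.gen = neg(12) = -12
  parser.gen = max2(0, 5) = 5
  tables.gen = min2(2, -5) = -5
  cache.gen = absv(-5) = 5
  pack.gen = min2(-12, 5) = -12
  index.gen = mul(-12, 5) = -60
  opt.gen = min2(-60, -12) = -60

Second demand — change propagation:
  audit.gen: re-runs because probe.txt -5->-7; new result -2.
  parser.gen: re-runs because audit.gen 0->-2; new result 5 (unchanged).
  tables.gen: re-runs because probe.txt -5->-7; new result -7.
  cache.gen: re-runs because tables.gen -5->-7; new result 7.
  pack.gen: re-runs because cache.gen 5->7; new result -12 (unchanged).
  index.gen: re-examined; everything it read last time is the same (pack.gen unchanged, parser.gen unchanged) — cache -60 kept, no run.
  opt.gen: re-examined; everything it read last time is the same (index.gen unchanged, pack.gen unchanged) — cache -60 kept, no run.

The important point: at index.gen every value read last time is unchanged, so the dirty flag clears without a run.

Dirty set: audit.gen, cache.gen, index.gen, opt.gen, pack.gen, parser.gen, tables.gen.
Run set: audit.gen, cache.gen, pack.gen, parser.gen, tables.gen (5 run).
Re-examined without running (cache reused): index.gen, opt.gen.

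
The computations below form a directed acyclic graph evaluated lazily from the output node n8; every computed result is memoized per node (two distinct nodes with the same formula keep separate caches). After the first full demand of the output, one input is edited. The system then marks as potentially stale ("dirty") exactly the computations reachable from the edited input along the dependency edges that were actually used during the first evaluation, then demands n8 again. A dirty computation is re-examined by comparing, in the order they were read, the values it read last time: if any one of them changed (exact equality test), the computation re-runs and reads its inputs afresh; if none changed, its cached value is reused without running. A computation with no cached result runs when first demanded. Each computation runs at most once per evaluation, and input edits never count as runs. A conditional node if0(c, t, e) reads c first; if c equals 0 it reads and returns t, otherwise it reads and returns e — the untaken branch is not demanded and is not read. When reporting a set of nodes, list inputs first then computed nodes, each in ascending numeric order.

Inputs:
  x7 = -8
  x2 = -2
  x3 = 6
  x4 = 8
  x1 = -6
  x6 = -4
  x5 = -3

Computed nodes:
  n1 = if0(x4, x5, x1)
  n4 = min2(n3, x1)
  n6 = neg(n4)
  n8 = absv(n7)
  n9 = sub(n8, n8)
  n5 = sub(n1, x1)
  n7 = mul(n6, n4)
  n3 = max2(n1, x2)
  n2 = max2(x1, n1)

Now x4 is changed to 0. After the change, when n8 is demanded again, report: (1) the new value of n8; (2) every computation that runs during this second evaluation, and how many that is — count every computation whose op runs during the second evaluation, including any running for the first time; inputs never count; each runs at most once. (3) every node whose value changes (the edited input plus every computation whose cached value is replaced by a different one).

Demanding n8 again yields 36.
2 computations run: n1, n3.
The nodes whose values change: x4, n1.
Note the absorption at n3: it re-runs yet its value is the same, leaving the output's value untouched.

First demand of the output computes:
  n1 = if0(x4=8 -> else branch x1) = -6
  n3 = max2(-6, -2) = -2
  n4 = min2(-2, -6) = -6
  n6 = neg(-6) = 6
  n7 = mul(6, -6) = -36
  n8 = absv(-36) = 36

After the edit, cleaning proceeds:
  n1: a read changed (x4 8->0) — executes, giving -3.
  n3: a read changed (n1 -6->-3) — executes, giving -2 — identical to its old value.
  n4: dirty, but its reads are unchanged (n3 unchanged, x1 unchanged); cached -6 stands.
  n6: dirty, but its reads are unchanged (n4 unchanged); cached 6 stands.
  n7: dirty, but its reads are unchanged (n6 unchanged, n4 unchanged); cached -36 stands.
  n8: dirty, but its reads are unchanged (n7 unchanged); cached 36 stands.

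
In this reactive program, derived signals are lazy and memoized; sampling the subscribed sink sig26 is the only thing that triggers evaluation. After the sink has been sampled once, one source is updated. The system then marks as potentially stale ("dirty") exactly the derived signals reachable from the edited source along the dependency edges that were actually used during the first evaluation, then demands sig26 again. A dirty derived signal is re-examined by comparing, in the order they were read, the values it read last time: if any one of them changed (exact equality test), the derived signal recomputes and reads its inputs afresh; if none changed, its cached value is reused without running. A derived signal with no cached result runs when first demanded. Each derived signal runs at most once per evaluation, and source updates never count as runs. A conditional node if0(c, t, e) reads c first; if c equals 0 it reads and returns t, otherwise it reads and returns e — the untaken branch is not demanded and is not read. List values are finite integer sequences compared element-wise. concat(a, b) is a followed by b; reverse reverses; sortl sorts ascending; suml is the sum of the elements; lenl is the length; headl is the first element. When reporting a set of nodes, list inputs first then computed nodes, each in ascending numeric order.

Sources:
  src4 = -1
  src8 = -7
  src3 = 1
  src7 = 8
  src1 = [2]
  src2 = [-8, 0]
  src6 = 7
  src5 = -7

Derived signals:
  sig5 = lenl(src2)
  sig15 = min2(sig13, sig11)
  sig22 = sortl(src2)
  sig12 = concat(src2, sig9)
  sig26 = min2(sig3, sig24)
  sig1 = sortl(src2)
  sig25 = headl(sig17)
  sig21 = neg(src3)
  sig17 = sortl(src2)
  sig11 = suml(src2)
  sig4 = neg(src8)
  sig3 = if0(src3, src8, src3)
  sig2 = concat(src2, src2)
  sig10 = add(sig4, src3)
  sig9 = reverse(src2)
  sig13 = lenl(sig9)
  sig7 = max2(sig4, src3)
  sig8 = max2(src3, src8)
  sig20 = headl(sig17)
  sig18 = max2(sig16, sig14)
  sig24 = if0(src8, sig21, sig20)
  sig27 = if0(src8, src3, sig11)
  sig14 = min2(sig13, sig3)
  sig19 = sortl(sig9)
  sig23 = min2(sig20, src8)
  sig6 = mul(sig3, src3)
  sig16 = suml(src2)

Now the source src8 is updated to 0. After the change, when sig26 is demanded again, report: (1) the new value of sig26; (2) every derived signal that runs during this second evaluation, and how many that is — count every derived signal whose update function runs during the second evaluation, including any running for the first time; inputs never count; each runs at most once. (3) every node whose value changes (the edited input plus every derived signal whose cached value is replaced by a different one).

Demanding sig26 again yields -1.
3 derived signals run: sig21, sig24, sig26.
The nodes whose values change: src8, sig24, sig26.
Note the branch switch — sig21 had no cache and runs now for the first time.

First demand of the output computes:
  sig3 = if0(src3=1 -> else branch src3) = 1
  sig17 = sortl([-8, 0]) = [-8, 0]
  sig20 = headl([-8, 0]) = -8
  sig24 = if0(src8=-7 -> else branch sig20) = -8
  sig26 = min2(1, -8) = -8

After the edit, cleaning proceeds:
  sig21: had never run; runs now, result -1.
  sig24: a read changed (src8 -7->0) — executes, giving -1.
  sig26: a read changed (sig24 -8->-1) — executes, giving -1.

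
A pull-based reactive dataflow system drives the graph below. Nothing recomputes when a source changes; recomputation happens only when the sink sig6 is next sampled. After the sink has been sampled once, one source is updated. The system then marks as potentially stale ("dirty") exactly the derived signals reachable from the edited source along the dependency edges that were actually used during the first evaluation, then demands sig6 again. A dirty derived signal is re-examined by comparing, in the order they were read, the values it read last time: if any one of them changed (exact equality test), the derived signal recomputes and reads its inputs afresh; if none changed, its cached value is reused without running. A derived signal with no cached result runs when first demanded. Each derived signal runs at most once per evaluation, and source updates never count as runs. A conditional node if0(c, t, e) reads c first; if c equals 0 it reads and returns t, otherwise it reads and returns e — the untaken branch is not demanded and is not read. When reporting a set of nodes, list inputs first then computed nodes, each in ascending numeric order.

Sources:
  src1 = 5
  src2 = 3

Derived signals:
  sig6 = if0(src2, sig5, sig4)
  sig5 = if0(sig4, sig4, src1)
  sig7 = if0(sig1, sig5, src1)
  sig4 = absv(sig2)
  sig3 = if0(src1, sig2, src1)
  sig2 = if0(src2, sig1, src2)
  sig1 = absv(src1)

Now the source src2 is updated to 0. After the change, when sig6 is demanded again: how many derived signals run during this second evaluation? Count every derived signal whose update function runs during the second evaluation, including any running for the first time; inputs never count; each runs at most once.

Derived signals that run: sig1, sig2, sig4, sig5, sig6 — 5 in total.
Key observation: a condition flipped, so demand reaches new nodes — sig1, sig5 run for the first time.

First evaluation (everything demanded from the output):
  sig2 = if0(src2=3 -> else branch src2) = 3
  sig4 = absv(3) = 3
  sig6 = if0(src2=3 -> else branch sig4) = 3

Propagation after the edit:
  sig1: demanded for the first time — runs, produces 5.
  sig2: runs — src2 3->0; src2 3->0; result 5.
  sig4: runs — sig2 3->5; result 5.
  sig5: demanded for the first time — runs, produces 5.
  sig6: runs — src2 3->0; sig4 3->5; result 5.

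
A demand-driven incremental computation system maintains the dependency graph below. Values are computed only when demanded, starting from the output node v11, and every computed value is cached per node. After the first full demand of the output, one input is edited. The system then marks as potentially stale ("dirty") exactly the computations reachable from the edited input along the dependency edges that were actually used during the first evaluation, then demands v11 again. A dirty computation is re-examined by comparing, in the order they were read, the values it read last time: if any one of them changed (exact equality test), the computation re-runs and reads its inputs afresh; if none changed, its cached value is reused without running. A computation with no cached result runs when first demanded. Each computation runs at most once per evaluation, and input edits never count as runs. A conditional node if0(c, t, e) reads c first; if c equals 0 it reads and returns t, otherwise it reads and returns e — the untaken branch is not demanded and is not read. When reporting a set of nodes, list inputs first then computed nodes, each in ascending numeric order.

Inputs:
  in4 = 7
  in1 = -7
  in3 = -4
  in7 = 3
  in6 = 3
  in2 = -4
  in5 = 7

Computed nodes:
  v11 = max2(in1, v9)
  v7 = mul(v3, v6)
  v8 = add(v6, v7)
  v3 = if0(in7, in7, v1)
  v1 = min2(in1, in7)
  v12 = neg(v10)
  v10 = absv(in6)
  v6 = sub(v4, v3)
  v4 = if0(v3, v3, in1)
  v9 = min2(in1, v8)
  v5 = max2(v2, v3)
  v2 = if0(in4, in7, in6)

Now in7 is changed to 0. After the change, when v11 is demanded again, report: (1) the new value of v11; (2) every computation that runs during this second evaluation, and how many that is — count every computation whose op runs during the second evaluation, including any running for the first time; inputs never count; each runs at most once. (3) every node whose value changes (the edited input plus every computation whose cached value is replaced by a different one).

New value of v11: -7.
Computations that run: v3, v4, v6, v7 — 4 in total.
Values that change: in7, v3, v4.
Key observation: a condition flipped, so demand moved to the other branch — v1 is never re-examined.

First evaluation (everything demanded from the output):
  v1 = min2(-7, 3) = -7
  v3 = if0(in7=3 -> else branch v1) = -7
  v4 = if0(v3=-7 -> else branch in1) = -7
  v6 = sub(-7, -7) = 0
  v7 = mul(-7, 0) = 0
  v8 = add(0, 0) = 0
  v9 = min2(-7, 0) = -7
  v11 = max2(-7, -7) = -7

Propagation after the edit:
  v1: marked dirty but never re-examined — demand shifted away from it.
  v3: runs — in7 3->0; result 0.
  v4: runs — v3 -7->0; result 0.
  v6: runs — v4 -7->0; v3 -7->0; result 0 (same value as before).
  v7: runs — v3 -7->0; result 0 (same value as before).
  v8: checked — values it read are unchanged (v6 unchanged, v7 unchanged); reused cached 0 without running.
  v9: checked — values it read are unchanged (in1 unchanged, v8 unchanged); reused cached -7 without running.
  v11: checked — values it read are unchanged (in1 unchanged, v9 unchanged); reused cached -7 without running.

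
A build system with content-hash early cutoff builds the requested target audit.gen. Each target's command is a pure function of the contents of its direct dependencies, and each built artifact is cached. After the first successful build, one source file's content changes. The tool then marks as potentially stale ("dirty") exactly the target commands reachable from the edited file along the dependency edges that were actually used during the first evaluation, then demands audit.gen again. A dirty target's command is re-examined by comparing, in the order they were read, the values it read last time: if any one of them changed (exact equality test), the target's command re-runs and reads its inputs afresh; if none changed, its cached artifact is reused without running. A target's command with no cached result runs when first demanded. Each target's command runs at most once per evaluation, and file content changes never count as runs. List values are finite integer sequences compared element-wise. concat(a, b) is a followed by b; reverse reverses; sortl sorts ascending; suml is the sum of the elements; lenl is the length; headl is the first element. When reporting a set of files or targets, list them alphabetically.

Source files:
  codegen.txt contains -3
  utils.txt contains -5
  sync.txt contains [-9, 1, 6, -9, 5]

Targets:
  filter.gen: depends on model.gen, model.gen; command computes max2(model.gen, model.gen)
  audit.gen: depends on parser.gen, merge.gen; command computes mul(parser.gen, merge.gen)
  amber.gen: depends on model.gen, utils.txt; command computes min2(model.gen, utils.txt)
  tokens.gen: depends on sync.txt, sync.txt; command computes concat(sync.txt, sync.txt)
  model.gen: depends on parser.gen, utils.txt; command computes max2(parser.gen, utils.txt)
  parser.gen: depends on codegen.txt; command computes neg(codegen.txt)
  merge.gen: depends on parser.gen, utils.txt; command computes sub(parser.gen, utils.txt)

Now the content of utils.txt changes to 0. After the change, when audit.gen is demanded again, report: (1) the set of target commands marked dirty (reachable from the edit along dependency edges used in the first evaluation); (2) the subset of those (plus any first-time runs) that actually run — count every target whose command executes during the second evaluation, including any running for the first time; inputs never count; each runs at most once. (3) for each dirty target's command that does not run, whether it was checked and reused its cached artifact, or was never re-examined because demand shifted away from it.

First evaluation (everything demanded from the output):
  parser.gen = neg(-3) = 3
  merge.gen = sub(3, -5) = 8
  audit.gen = mul(3, 8) = 24

Propagation after the edit:
  merge.gen: runs — utils.txt -5->0; result 3.
  audit.gen: runs — merge.gen 8->3; result 9.

Marked dirty: audit.gen, merge.gen.
Target commands that run: audit.gen, merge.gen — 2 in total.
Every dirty target's command ran.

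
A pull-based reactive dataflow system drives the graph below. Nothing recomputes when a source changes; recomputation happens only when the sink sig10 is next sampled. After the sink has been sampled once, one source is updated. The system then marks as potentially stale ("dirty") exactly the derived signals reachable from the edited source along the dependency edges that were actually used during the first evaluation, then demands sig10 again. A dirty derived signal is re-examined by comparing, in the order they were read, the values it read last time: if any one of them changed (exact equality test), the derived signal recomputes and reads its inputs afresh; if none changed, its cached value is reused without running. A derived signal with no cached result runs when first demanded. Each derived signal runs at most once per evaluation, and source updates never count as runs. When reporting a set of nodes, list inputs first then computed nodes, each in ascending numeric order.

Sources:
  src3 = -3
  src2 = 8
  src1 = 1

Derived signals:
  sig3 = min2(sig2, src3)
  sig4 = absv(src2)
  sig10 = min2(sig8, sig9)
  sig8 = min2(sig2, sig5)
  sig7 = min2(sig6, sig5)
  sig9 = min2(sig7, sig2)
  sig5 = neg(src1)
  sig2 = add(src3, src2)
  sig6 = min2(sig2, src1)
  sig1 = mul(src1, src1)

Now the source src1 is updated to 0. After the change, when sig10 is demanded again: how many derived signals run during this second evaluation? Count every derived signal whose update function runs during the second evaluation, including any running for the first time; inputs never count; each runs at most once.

First evaluation (everything demanded from the output):
  sig2 = add(-3, 8) = 5
  sig5 = neg(1) = -1
  sig6 = min2(5, 1) = 1
  sig7 = min2(1, -1) = -1
  sig8 = min2(5, -1) = -1
  sig9 = min2(-1, 5) = -1
  sig10 = min2(-1, -1) = -1

Propagation after the edit:
  sig5: runs — src1 1->0; result 0.
  sig6: runs — src1 1->0; result 0.
  sig7: runs — sig6 1->0; sig5 -1->0; result 0.
  sig8: runs — sig5 -1->0; result 0.
  sig9: runs — sig7 -1->0; result 0.
  sig10: runs — sig8 -1->0; sig9 -1->0; result 0.

Derived signals that run: sig5, sig6, sig7, sig8, sig9, sig10 — 6 in total.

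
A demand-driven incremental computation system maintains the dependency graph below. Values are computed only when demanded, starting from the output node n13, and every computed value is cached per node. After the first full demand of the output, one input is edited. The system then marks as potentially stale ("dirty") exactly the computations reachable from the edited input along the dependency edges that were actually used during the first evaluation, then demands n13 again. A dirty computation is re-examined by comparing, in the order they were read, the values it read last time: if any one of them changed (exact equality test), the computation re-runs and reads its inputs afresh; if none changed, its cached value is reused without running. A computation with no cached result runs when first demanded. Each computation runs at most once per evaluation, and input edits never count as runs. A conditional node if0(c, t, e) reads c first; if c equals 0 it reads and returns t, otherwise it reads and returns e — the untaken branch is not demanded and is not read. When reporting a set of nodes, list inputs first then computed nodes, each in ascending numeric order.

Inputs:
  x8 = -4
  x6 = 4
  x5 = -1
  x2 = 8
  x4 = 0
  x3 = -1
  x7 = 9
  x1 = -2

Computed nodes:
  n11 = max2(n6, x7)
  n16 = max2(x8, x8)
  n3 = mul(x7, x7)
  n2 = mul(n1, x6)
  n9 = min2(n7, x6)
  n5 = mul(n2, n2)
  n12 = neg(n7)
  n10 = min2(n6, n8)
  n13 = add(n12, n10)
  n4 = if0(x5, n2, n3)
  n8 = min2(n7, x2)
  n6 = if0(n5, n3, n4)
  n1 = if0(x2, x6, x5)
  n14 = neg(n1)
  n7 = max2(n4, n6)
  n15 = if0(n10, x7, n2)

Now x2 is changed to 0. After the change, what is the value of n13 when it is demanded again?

First evaluation (everything demanded from the output):
  n1 = if0(x2=8 -> else branch x5) = -1
  n2 = mul(-1, 4) = -4
  n3 = mul(9, 9) = 81
  n4 = if0(x5=-1 -> else branch n3) = 81
  n5 = mul(-4, -4) = 16
  n6 = if0(n5=16 -> else branch n4) = 81
  n7 = max2(81, 81) = 81
  n8 = min2(81, 8) = 8
  n10 = min2(81, 8) = 8
  n12 = neg(81) = -81
  n13 = add(-81, 8) = -73

Propagation after the edit:
  n1: runs — x2 8->0; result 4.
  n2: runs — n1 -1->4; result 16.
  n5: runs — n2 -4->16; n2 -4->16; result 256.
  n6: runs — n5 16->256; result 81 (same value as before).
  n7: checked — values it read are unchanged (n4 unchanged, n6 unchanged); reused cached 81 without running.
  n8: runs — x2 8->0; result 0.
  n10: runs — n8 8->0; result 0.
  n12: checked — values it read are unchanged (n7 unchanged); reused cached -81 without running.
  n13: runs — n10 8->0; result -81.

Key observation: the cutoff stops propagation at n7 — its inputs' values are unchanged, so it reuses its cache.

New value of n13: -81.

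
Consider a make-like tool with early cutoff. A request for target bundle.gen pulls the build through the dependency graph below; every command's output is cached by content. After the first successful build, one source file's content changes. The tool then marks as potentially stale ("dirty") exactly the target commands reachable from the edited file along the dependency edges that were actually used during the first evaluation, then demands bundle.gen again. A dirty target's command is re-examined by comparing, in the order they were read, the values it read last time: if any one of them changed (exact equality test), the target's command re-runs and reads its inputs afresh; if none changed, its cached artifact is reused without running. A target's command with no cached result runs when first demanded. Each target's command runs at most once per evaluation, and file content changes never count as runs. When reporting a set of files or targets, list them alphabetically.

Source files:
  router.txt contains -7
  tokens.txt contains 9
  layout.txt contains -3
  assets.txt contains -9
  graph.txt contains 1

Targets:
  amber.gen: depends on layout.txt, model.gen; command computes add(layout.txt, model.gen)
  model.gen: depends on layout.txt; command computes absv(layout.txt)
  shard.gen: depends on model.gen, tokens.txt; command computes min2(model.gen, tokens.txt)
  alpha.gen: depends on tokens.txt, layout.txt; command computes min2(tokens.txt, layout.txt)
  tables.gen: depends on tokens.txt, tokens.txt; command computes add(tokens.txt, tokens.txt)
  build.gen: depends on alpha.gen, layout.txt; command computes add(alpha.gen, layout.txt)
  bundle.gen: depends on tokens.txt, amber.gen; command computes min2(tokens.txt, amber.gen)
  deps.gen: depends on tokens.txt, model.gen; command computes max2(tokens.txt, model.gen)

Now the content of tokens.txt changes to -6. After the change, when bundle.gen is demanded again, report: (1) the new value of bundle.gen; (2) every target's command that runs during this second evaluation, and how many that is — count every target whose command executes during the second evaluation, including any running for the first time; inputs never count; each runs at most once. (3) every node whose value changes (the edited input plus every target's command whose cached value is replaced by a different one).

First demand of the output computes:
  model.gen = absv(-3) = 3
  amber.gen = add(-3, 3) = 0
  bundle.gen = min2(9, 0) = 0

After the edit, cleaning proceeds:
  bundle.gen: a read changed (tokens.txt 9->-6) — executes, giving -6.

Demanding bundle.gen again yields -6.
1 target commands run: bundle.gen.
The nodes whose values change: bundle.gen, tokens.txt.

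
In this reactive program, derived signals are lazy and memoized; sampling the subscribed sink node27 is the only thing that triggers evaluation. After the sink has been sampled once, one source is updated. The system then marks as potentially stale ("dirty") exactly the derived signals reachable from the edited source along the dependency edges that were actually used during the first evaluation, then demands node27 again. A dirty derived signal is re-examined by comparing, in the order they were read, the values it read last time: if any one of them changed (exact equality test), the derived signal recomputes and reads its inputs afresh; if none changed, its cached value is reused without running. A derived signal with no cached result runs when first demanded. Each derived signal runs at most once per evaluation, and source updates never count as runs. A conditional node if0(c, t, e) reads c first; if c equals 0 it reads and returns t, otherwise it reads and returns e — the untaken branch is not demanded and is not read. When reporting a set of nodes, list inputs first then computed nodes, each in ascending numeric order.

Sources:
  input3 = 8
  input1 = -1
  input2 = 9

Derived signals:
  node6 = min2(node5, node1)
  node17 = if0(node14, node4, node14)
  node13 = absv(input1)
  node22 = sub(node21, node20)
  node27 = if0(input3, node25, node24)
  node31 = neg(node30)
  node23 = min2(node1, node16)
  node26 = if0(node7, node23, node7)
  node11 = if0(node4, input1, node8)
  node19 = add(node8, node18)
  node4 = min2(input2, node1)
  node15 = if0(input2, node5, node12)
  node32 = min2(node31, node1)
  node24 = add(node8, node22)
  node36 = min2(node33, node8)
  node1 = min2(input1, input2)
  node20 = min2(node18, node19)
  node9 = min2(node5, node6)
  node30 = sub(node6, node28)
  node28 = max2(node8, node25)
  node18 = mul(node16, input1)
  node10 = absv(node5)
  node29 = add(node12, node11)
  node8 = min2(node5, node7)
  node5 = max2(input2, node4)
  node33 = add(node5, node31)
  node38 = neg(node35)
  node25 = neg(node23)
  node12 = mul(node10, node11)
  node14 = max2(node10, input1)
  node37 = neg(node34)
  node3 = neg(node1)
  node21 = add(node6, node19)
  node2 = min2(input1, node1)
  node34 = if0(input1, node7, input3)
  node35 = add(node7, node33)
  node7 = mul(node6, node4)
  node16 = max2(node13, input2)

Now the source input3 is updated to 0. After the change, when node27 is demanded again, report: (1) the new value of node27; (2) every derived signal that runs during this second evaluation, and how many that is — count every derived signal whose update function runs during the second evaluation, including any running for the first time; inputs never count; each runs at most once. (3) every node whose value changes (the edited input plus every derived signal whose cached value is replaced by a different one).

First demand of the output computes:
  node1 = min2(-1, 9) = -1
  node4 = min2(9, -1) = -1
  node5 = max2(9, -1) = 9
  node6 = min2(9, -1) = -1
  node7 = mul(-1, -1) = 1
  node8 = min2(9, 1) = 1
  node13 = absv(-1) = 1
  node16 = max2(1, 9) = 9
  node18 = mul(9, -1) = -9
  node19 = add(1, -9) = -8
  node20 = min2(-9, -8) = -9
  node21 = add(-1, -8) = -9
  node22 = sub(-9, -9) = 0
  node24 = add(1, 0) = 1
  node27 = if0(input3=8 -> else branch node24) = 1

After the edit, cleaning proceeds:
  node23: had never run; runs now, result -1.
  node25: had never run; runs now, result 1.
  node27: a read changed (input3 8->0) — executes, giving 1 — identical to its old value.

Note the branch switch — node23, node25 had no cache and run now for the first time.

Demanding node27 again yields 1.
3 derived signals run: node23, node25, node27.
The nodes whose values change: input3.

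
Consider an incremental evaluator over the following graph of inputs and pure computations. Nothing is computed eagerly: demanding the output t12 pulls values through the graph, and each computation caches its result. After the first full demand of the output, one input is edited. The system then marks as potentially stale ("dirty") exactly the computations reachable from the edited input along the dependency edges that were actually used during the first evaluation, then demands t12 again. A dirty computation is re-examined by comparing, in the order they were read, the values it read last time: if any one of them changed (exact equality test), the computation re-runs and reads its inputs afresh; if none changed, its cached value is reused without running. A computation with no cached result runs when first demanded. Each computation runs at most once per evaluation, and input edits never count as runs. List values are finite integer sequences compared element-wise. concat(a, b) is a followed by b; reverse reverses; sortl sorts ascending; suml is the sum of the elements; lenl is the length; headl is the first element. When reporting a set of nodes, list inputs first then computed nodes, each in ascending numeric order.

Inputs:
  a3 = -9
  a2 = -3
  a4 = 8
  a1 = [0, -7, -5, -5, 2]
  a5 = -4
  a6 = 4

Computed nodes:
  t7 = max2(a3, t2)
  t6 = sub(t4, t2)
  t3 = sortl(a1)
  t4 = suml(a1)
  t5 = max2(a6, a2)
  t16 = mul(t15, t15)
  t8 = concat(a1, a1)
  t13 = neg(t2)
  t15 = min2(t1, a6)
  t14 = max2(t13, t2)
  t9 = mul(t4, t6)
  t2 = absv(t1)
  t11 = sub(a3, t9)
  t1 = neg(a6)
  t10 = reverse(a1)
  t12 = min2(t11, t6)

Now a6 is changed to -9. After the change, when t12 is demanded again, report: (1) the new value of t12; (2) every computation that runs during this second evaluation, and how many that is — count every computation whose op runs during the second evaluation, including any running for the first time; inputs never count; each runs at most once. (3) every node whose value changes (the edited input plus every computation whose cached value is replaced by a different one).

t12 now evaluates to -369.
Run set: t1, t2, t6, t9, t11, t12 (6 run).
Changed values: a6, t1, t2, t6, t9, t11, t12.

Initial pass — values computed on the first demand:
  t1 = neg(4) = -4
  t2 = absv(-4) = 4
  t4 = suml([0, -7, -5, -5, 2]) = -15
  t6 = sub(-15, 4) = -19
  t9 = mul(-15, -19) = 285
  t11 = sub(-9, 285) = -294
  t12 = min2(-294, -19) = -294

Second demand — change propagation:
  t1: re-runs because a6 4->-9; new result 9.
  t2: re-runs because t1 -4->9; new result 9.
  t6: re-runs because t2 4->9; new result -24.
  t9: re-runs because t6 -19->-24; new result 360.
  t11: re-runs because t9 285->360; new result -369.
  t12: re-runs because t11 -294->-369; t6 -19->-24; new result -369.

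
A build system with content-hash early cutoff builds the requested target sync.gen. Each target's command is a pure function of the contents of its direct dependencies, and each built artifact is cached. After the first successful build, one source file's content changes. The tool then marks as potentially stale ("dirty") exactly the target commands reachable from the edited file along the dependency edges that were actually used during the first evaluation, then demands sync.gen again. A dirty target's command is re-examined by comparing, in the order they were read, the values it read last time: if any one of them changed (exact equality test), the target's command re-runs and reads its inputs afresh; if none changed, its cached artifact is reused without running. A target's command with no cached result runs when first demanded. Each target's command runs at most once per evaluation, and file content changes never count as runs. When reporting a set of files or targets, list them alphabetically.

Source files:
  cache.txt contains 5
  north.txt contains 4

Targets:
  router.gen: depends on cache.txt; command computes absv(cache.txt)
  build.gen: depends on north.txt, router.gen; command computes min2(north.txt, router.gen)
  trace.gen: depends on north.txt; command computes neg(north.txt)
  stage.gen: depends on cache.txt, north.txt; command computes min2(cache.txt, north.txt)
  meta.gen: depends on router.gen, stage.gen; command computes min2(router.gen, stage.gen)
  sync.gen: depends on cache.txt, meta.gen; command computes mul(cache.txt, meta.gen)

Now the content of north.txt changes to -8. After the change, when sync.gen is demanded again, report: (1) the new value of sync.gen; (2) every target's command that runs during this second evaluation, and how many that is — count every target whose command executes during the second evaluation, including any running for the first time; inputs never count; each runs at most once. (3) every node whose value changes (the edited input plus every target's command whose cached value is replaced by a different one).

New value of sync.gen: -40.
Target commands that run: meta.gen, stage.gen, sync.gen — 3 in total.
Values that change: meta.gen, north.txt, stage.gen, sync.gen.

First evaluation (everything demanded from the output):
  router.gen = absv(5) = 5
  stage.gen = min2(5, 4) = 4
  meta.gen = min2(5, 4) = 4
  sync.gen = mul(5, 4) = 20

Propagation after the edit:
  stage.gen: runs — north.txt 4->-8; result -8.
  meta.gen: runs — stage.gen 4->-8; result -8.
  sync.gen: runs — meta.gen 4->-8; result -40.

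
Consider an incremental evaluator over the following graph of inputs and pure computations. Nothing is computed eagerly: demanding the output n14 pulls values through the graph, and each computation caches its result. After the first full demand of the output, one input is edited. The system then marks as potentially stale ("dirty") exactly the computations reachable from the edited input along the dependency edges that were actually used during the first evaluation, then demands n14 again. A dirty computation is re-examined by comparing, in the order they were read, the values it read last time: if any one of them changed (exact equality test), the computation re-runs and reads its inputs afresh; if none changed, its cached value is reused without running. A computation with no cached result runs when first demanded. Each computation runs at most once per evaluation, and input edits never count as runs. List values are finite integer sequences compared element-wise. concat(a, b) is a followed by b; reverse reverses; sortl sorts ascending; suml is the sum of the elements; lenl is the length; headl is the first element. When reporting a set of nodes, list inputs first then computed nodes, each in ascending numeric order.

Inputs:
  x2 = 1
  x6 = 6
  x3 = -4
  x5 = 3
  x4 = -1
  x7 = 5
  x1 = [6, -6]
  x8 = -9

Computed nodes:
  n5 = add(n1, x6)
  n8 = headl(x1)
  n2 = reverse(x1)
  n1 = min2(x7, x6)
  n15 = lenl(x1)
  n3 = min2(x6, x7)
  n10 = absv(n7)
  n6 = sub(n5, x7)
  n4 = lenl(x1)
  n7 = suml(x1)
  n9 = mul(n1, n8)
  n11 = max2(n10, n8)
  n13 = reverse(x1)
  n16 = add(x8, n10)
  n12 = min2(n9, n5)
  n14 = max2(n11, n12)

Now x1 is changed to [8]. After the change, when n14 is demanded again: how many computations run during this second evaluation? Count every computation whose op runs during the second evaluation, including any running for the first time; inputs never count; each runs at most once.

Initial pass — values computed on the first demand:
  n1 = min2(5, 6) = 5
  n5 = add(5, 6) = 11
  n7 = suml([6, -6]) = 0
  n8 = headl([6, -6]) = 6
  n9 = mul(5, 6) = 30
  n10 = absv(0) = 0
  n11 = max2(0, 6) = 6
  n12 = min2(30, 11) = 11
  n14 = max2(6, 11) = 11

Second demand — change propagation:
  n7: re-runs because x1 [6, -6]->[8]; new result 8.
  n8: re-runs because x1 [6, -6]->[8]; new result 8.
  n9: re-runs because n8 6->8; new result 40.
  n10: re-runs because n7 0->8; new result 8.
  n11: re-runs because n10 0->8; n8 6->8; new result 8.
  n12: re-runs because n9 30->40; new result 11 (unchanged).
  n14: re-runs because n11 6->8; new result 11 (unchanged).

Run set: n7, n8, n9, n10, n11, n12, n14 (7 run).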